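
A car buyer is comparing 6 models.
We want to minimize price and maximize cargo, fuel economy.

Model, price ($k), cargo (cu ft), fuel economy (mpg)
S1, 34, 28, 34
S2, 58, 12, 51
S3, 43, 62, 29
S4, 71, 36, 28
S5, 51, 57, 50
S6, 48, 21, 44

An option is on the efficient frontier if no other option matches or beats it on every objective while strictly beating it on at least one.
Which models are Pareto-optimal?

S1: not dominated (best price).
S2: not dominated (best fuel economy).
S3: not dominated (best cargo).
S4: dominated by S3 (price 43≤71, cargo 62≥36, fuel economy 29≥28).
S5: not dominated.
S6: not dominated.

S1, S2, S3, S5, S6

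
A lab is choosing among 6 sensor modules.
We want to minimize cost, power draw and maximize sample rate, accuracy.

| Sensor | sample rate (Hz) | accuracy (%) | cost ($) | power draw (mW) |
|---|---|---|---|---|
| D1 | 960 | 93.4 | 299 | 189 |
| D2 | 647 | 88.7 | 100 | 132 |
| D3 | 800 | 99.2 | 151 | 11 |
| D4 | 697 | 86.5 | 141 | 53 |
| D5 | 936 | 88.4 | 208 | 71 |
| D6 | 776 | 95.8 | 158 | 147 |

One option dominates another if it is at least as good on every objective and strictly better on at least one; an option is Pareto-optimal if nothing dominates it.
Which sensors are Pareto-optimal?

D1, D2, D3, D4, D5

D1: not dominated (best sample rate).
D2: not dominated (best cost).
D3: not dominated (best accuracy).
D4: not dominated.
D5: not dominated.
D6: dominated by D3 (sample rate 800≥776, accuracy 99.2≥95.8, cost 151≤158, power draw 11≤147).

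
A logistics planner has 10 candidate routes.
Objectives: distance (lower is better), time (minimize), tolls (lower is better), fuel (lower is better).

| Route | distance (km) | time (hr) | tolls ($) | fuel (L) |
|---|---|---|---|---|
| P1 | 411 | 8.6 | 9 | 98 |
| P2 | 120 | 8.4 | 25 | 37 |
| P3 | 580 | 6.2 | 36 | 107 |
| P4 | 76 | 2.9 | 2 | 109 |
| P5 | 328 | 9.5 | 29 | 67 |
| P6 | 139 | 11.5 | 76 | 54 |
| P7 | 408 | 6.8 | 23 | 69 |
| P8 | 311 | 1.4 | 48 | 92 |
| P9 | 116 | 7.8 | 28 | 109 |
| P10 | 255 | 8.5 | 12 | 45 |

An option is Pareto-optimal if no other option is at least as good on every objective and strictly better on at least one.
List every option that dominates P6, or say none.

P2: distance 120≤139, time 8.4≤11.5, tolls 25≤76, fuel 37≤54 — dominates P6.
Others (P1, P3, P4, P5, P7, P8, P9, P10) are each worse than P6 on at least one objective.

P2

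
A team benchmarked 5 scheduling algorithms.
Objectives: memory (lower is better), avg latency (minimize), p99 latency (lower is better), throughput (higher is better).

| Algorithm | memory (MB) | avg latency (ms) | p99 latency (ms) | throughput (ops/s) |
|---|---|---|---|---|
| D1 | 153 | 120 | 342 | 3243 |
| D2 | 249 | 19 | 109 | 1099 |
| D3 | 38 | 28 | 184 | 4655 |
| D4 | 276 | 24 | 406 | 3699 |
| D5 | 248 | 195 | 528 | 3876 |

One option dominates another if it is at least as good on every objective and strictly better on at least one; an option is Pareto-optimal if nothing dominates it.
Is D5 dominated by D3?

Yes

D3 vs D5: memory 38≤248, avg latency 28≤195, p99 latency 184≤528, throughput 4655≥3876 — D3 is at least as good on every objective with at least one strict improvement.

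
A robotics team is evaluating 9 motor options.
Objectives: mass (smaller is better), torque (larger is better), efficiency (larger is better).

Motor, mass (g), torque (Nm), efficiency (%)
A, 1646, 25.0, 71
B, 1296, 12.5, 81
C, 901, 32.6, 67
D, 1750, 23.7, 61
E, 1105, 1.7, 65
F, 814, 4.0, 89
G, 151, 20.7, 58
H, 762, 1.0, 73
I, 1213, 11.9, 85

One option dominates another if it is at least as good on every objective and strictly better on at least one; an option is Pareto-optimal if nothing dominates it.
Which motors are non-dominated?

A: not dominated.
B: not dominated.
C: not dominated (best torque).
D: dominated by A (mass 1646≤1750, torque 25.0≥23.7, efficiency 71≥61).
E: dominated by C (mass 901≤1105, torque 32.6≥1.7, efficiency 67≥65).
F: not dominated (best efficiency).
G: not dominated (best mass).
H: not dominated.
I: not dominated.

A, B, C, F, G, H, I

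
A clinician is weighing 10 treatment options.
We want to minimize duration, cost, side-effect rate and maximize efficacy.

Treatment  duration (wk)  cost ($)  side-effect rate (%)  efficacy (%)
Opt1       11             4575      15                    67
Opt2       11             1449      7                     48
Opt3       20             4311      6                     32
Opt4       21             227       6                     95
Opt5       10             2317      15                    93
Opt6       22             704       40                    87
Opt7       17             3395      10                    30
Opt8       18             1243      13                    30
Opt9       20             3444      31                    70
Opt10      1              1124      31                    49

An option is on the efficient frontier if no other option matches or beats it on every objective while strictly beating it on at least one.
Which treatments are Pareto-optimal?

Opt1: dominated by Opt5 (duration 10≤11, cost 2317≤4575, side-effect rate 15≤15, efficacy 93≥67).
Opt2: not dominated.
Opt3: not dominated.
Opt4: not dominated (best cost).
Opt5: not dominated.
Opt6: dominated by Opt4 (duration 21≤22, cost 227≤704, side-effect rate 6≤40, efficacy 95≥87).
Opt7: dominated by Opt2 (duration 11≤17, cost 1449≤3395, side-effect rate 7≤10, efficacy 48≥30).
Opt8: not dominated.
Opt9: dominated by Opt5 (duration 10≤20, cost 2317≤3444, side-effect rate 15≤31, efficacy 93≥70).
Opt10: not dominated (best duration).

Opt2, Opt3, Opt4, Opt5, Opt8, Opt10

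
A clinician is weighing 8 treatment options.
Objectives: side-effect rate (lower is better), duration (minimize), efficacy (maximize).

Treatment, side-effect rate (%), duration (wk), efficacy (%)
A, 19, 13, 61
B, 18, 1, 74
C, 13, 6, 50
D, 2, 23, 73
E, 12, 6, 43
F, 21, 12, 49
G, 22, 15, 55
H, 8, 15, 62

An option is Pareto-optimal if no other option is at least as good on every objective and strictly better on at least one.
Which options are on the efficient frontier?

A: dominated by B (side-effect rate 18≤19, duration 1≤13, efficacy 74≥61).
B: not dominated (best duration).
C: not dominated.
D: not dominated (best side-effect rate).
E: not dominated.
F: dominated by B (side-effect rate 18≤21, duration 1≤12, efficacy 74≥49).
G: dominated by A (side-effect rate 19≤22, duration 13≤15, efficacy 61≥55).
H: not dominated.

B, C, D, E, H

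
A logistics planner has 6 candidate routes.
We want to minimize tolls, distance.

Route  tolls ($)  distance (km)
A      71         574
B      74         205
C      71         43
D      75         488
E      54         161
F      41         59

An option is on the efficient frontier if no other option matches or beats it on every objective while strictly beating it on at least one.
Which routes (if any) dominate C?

A: worse on distance (574 vs 43).
B: worse on tolls (74 vs 71).
D: worse on tolls (75 vs 71).
E: worse on distance (161 vs 43).
F: worse on distance (59 vs 43).
No option dominates C.

none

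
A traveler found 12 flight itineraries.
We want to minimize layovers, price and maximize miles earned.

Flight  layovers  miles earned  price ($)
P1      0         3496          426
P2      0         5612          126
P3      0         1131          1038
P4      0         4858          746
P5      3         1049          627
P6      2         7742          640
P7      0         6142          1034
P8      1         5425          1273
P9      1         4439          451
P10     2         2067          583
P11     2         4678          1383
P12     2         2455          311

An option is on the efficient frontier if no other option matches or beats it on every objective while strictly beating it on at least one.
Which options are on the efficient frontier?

P2, P6, P7

P1: dominated by P2 (layovers 0≤0, miles earned 5612≥3496, price 126≤426).
P2: not dominated (best price).
P3: dominated by P1 (layovers 0≤0, miles earned 3496≥1131, price 426≤1038).
P4: dominated by P2 (layovers 0≤0, miles earned 5612≥4858, price 126≤746).
P5: dominated by P1 (layovers 0≤3, miles earned 3496≥1049, price 426≤627).
P6: not dominated (best miles earned).
P7: not dominated.
P8: dominated by P2 (layovers 0≤1, miles earned 5612≥5425, price 126≤1273).
P9: dominated by P2 (layovers 0≤1, miles earned 5612≥4439, price 126≤451).
P10: dominated by P1 (layovers 0≤2, miles earned 3496≥2067, price 426≤583).
P11: dominated by P2 (layovers 0≤2, miles earned 5612≥4678, price 126≤1383).
P12: dominated by P2 (layovers 0≤2, miles earned 5612≥2455, price 126≤311).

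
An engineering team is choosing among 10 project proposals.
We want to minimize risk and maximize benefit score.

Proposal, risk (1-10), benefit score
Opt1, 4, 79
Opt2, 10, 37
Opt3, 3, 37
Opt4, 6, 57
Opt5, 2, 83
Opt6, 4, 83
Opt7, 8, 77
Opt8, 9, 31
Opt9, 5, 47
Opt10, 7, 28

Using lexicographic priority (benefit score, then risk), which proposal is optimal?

Opt5

First maximize benefit score: best is 83, kept {Opt5, Opt6}.
Then minimize risk: best is 2, kept {Opt5}.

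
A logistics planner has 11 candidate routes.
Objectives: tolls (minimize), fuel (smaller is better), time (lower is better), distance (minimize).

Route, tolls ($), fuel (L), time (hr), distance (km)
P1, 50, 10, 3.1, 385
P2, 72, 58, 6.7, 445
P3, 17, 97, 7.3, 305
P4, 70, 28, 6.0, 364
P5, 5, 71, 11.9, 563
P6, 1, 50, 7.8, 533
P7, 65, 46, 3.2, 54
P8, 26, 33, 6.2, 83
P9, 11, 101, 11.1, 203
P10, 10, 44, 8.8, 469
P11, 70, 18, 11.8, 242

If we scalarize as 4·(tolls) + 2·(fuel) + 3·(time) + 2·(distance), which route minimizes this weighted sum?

P8

P1: 4·50 + 2·10 + 3·3.1 + 2·385 = 999.3
P2: 4·72 + 2·58 + 3·6.7 + 2·445 = 1314.1
P3: 4·17 + 2·97 + 3·7.3 + 2·305 = 893.9
P4: 4·70 + 2·28 + 3·6.0 + 2·364 = 1082.0
P5: 4·5 + 2·71 + 3·11.9 + 2·563 = 1323.7
P6: 4·1 + 2·50 + 3·7.8 + 2·533 = 1193.4
P7: 4·65 + 2·46 + 3·3.2 + 2·54 = 469.6
P8: 4·26 + 2·33 + 3·6.2 + 2·83 = 354.6
P9: 4·11 + 2·101 + 3·11.1 + 2·203 = 685.3
P10: 4·10 + 2·44 + 3·8.8 + 2·469 = 1092.4
P11: 4·70 + 2·18 + 3·11.8 + 2·242 = 835.4
Lowest: P8 at 354.6.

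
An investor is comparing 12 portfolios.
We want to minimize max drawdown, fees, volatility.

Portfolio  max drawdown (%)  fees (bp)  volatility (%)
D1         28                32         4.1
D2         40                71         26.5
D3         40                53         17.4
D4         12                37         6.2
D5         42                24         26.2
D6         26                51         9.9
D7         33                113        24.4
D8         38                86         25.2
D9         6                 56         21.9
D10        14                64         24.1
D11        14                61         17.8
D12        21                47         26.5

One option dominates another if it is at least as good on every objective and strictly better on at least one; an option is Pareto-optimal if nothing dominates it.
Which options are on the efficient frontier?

D1, D4, D5, D9

D1: not dominated (best volatility).
D2: dominated by D1 (max drawdown 28≤40, fees 32≤71, volatility 4.1≤26.5).
D3: dominated by D1 (max drawdown 28≤40, fees 32≤53, volatility 4.1≤17.4).
D4: not dominated.
D5: not dominated (best fees).
D6: dominated by D4 (max drawdown 12≤26, fees 37≤51, volatility 6.2≤9.9).
D7: dominated by D1 (max drawdown 28≤33, fees 32≤113, volatility 4.1≤24.4).
D8: dominated by D1 (max drawdown 28≤38, fees 32≤86, volatility 4.1≤25.2).
D9: not dominated (best max drawdown).
D10: dominated by D4 (max drawdown 12≤14, fees 37≤64, volatility 6.2≤24.1).
D11: dominated by D4 (max drawdown 12≤14, fees 37≤61, volatility 6.2≤17.8).
D12: dominated by D4 (max drawdown 12≤21, fees 37≤47, volatility 6.2≤26.5).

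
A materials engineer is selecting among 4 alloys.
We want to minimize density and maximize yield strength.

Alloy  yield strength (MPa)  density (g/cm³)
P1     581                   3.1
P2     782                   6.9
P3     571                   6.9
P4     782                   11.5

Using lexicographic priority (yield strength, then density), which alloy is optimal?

First maximize yield strength: best is 782, kept {P2, P4}.
Then minimize density: best is 6.9, kept {P2}.

P2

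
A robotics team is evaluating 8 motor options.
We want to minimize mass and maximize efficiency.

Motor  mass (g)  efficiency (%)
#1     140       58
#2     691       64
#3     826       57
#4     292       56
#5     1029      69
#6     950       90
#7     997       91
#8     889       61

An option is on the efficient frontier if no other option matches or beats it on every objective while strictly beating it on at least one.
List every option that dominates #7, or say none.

none

#1: worse on efficiency (58 vs 91).
#2: worse on efficiency (64 vs 91).
#3: worse on efficiency (57 vs 91).
#4: worse on efficiency (56 vs 91).
#5: worse on mass (1029 vs 997).
#6: worse on efficiency (90 vs 91).
#8: worse on efficiency (61 vs 91).
No option dominates #7.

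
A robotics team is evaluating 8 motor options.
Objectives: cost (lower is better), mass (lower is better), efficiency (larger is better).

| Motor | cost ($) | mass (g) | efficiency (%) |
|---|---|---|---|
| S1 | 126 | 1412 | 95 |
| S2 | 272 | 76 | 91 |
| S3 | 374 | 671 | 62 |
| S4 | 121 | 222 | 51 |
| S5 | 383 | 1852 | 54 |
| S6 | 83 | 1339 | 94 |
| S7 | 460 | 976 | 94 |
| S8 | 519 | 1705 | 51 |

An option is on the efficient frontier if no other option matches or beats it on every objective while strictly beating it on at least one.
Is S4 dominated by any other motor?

No

S1: worse on cost (126 vs 121).
S2: worse on cost (272 vs 121).
S3: worse on cost (374 vs 121).
S5: worse on cost (383 vs 121).
S6: worse on mass (1339 vs 222).
S7: worse on cost (460 vs 121).
S8: worse on cost (519 vs 121).
No option is at least as good as S4 on every objective and strictly better on one.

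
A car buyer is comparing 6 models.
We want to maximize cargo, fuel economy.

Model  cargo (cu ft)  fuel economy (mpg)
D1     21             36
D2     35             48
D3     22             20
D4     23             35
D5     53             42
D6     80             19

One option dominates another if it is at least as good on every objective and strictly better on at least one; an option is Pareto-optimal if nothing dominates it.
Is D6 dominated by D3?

D3 vs D6: D3 is worse on cargo (22 vs 80), so it does not dominate D6.

No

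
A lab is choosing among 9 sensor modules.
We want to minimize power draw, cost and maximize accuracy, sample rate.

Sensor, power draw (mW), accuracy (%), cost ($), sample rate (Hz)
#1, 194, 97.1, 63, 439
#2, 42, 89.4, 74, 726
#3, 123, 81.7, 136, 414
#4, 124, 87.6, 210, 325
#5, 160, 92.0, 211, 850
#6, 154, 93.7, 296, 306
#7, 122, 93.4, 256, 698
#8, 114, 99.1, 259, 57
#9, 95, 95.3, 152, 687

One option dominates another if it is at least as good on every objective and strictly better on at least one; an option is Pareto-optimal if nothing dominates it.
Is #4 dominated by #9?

Yes

#9 vs #4: power draw 95≤124, accuracy 95.3≥87.6, cost 152≤210, sample rate 687≥325 — #9 is at least as good on every objective with at least one strict improvement.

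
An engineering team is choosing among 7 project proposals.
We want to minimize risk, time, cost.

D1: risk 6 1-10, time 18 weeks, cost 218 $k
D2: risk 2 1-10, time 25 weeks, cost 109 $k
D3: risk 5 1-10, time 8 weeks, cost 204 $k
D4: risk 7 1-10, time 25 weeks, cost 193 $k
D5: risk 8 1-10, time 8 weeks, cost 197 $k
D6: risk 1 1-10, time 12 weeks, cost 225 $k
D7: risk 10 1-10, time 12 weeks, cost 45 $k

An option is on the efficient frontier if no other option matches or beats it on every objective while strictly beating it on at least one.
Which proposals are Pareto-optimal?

D1: dominated by D3 (risk 5≤6, time 8≤18, cost 204≤218).
D2: not dominated.
D3: not dominated.
D4: dominated by D2 (risk 2≤7, time 25≤25, cost 109≤193).
D5: not dominated.
D6: not dominated (best risk).
D7: not dominated (best cost).

D2, D3, D5, D6, D7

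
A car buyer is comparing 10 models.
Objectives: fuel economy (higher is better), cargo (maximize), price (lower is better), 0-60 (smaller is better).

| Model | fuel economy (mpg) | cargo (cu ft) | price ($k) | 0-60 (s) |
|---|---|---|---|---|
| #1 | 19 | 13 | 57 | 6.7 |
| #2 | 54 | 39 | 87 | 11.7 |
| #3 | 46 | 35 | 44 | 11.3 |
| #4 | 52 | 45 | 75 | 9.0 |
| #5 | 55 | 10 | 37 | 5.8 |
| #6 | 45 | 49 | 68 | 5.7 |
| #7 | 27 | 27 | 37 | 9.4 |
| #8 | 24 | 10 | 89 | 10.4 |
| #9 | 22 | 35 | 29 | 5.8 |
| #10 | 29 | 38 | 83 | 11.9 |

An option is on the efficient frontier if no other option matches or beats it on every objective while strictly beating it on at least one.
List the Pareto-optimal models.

#1: dominated by #9 (fuel economy 22≥19, cargo 35≥13, price 29≤57, 0-60 5.8≤6.7).
#2: not dominated.
#3: not dominated.
#4: not dominated.
#5: not dominated (best fuel economy).
#6: not dominated (best cargo).
#7: not dominated.
#8: dominated by #4 (fuel economy 52≥24, cargo 45≥10, price 75≤89, 0-60 9.0≤10.4).
#9: not dominated (best price).
#10: dominated by #4 (fuel economy 52≥29, cargo 45≥38, price 75≤83, 0-60 9.0≤11.9).

#2, #3, #4, #5, #6, #7, #9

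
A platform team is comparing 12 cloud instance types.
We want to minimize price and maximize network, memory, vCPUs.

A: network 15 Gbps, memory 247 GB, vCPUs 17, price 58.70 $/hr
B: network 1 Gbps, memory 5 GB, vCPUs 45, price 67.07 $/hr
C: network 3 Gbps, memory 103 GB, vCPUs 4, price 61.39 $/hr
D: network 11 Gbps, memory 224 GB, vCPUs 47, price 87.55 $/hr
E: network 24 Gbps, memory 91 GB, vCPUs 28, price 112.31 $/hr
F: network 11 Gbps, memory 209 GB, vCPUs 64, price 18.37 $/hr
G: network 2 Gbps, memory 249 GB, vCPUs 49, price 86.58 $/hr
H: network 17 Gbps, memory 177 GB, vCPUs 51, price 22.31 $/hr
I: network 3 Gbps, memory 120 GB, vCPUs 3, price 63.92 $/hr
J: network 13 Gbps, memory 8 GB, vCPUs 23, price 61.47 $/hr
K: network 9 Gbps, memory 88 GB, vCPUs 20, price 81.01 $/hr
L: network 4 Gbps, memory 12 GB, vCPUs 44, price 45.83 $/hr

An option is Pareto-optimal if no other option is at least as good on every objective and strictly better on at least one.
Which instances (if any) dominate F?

none

A: worse on vCPUs (17 vs 64).
B: worse on network (1 vs 11).
C: worse on network (3 vs 11).
D: worse on vCPUs (47 vs 64).
E: worse on memory (91 vs 209).
G: worse on network (2 vs 11).
H: worse on memory (177 vs 209).
I: worse on network (3 vs 11).
J: worse on memory (8 vs 209).
K: worse on network (9 vs 11).
L: worse on network (4 vs 11).
No option dominates F.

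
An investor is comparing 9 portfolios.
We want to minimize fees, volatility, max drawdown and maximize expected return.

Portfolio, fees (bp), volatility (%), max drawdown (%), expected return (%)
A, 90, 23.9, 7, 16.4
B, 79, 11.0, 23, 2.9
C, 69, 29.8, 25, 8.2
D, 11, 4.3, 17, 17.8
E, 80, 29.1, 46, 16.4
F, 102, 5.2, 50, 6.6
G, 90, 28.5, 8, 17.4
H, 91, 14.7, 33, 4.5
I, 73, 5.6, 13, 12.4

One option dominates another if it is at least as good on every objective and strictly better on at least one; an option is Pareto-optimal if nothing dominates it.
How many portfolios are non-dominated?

A: not dominated (best max drawdown).
B: dominated by D (fees 11≤79, volatility 4.3≤11.0, max drawdown 17≤23, expected return 17.8≥2.9).
C: dominated by D (fees 11≤69, volatility 4.3≤29.8, max drawdown 17≤25, expected return 17.8≥8.2).
D: not dominated (best fees).
E: dominated by D (fees 11≤80, volatility 4.3≤29.1, max drawdown 17≤46, expected return 17.8≥16.4).
F: dominated by D (fees 11≤102, volatility 4.3≤5.2, max drawdown 17≤50, expected return 17.8≥6.6).
G: not dominated.
H: dominated by D (fees 11≤91, volatility 4.3≤14.7, max drawdown 17≤33, expected return 17.8≥4.5).
I: not dominated.
Pareto-optimal: A, D, G, I → 4.

4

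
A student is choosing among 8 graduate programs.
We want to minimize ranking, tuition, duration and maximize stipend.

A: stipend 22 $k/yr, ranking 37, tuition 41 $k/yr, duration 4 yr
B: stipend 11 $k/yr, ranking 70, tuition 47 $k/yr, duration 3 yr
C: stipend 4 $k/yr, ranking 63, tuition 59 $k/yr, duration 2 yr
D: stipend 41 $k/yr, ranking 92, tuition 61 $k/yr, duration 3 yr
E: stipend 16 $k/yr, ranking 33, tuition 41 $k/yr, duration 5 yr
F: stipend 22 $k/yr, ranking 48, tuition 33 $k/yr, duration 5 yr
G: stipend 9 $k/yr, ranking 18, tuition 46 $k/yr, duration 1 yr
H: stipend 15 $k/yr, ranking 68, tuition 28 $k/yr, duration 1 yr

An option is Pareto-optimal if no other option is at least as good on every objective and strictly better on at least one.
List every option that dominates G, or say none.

none

A: worse on ranking (37 vs 18).
B: worse on ranking (70 vs 18).
C: worse on stipend (4 vs 9).
D: worse on ranking (92 vs 18).
E: worse on ranking (33 vs 18).
F: worse on ranking (48 vs 18).
H: worse on ranking (68 vs 18).
No option dominates G.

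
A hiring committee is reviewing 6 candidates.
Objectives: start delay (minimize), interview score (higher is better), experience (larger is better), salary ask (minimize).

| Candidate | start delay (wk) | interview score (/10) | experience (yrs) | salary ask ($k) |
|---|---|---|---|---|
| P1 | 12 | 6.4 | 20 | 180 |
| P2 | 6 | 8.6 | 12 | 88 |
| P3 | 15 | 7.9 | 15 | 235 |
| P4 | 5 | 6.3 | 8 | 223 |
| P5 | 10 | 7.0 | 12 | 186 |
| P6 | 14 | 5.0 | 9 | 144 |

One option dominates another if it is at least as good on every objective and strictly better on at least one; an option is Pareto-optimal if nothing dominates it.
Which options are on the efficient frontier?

P1: not dominated (best experience).
P2: not dominated (best interview score).
P3: not dominated.
P4: not dominated (best start delay).
P5: dominated by P2 (start delay 6≤10, interview score 8.6≥7.0, experience 12≥12, salary ask 88≤186).
P6: dominated by P2 (start delay 6≤14, interview score 8.6≥5.0, experience 12≥9, salary ask 88≤144).

P1, P2, P3, P4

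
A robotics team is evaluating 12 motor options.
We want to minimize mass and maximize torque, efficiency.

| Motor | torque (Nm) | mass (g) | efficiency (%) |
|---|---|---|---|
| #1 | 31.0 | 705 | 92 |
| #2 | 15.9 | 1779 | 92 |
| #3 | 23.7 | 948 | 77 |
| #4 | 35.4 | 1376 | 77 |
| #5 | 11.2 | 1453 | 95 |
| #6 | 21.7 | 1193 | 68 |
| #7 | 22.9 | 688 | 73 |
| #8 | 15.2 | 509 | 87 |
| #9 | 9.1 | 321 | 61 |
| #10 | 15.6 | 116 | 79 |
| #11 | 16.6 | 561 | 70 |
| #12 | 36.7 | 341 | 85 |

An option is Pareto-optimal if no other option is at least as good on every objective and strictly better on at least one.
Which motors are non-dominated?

#1: not dominated.
#2: dominated by #1 (torque 31.0≥15.9, mass 705≤1779, efficiency 92≥92).
#3: dominated by #1 (torque 31.0≥23.7, mass 705≤948, efficiency 92≥77).
#4: dominated by #12 (torque 36.7≥35.4, mass 341≤1376, efficiency 85≥77).
#5: not dominated (best efficiency).
#6: dominated by #1 (torque 31.0≥21.7, mass 705≤1193, efficiency 92≥68).
#7: dominated by #12 (torque 36.7≥22.9, mass 341≤688, efficiency 85≥73).
#8: not dominated.
#9: dominated by #10 (torque 15.6≥9.1, mass 116≤321, efficiency 79≥61).
#10: not dominated (best mass).
#11: dominated by #12 (torque 36.7≥16.6, mass 341≤561, efficiency 85≥70).
#12: not dominated (best torque).

#1, #5, #8, #10, #12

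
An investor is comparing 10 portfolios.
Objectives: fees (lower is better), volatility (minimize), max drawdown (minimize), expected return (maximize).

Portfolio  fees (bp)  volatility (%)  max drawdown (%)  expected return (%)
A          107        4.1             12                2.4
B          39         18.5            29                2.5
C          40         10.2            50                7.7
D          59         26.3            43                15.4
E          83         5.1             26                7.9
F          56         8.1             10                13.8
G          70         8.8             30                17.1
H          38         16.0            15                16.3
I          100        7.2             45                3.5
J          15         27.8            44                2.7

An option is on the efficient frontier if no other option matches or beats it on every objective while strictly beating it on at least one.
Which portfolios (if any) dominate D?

H

H: fees 38≤59, volatility 16.0≤26.3, max drawdown 15≤43, expected return 16.3≥15.4 — dominates D.
Others (A, B, C, E, F, G, I, J) are each worse than D on at least one objective.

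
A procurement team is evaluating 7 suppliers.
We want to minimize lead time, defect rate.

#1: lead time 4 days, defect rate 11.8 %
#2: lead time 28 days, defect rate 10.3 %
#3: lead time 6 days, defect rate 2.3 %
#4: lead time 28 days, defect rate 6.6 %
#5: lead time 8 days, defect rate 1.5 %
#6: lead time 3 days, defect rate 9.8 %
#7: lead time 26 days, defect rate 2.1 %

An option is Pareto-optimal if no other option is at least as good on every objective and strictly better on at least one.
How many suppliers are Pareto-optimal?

3

#1: dominated by #6 (lead time 3≤4, defect rate 9.8≤11.8).
#2: dominated by #3 (lead time 6≤28, defect rate 2.3≤10.3).
#3: not dominated.
#4: dominated by #3 (lead time 6≤28, defect rate 2.3≤6.6).
#5: not dominated (best defect rate).
#6: not dominated (best lead time).
#7: dominated by #5 (lead time 8≤26, defect rate 1.5≤2.1).
Pareto-optimal: #3, #5, #6 → 3.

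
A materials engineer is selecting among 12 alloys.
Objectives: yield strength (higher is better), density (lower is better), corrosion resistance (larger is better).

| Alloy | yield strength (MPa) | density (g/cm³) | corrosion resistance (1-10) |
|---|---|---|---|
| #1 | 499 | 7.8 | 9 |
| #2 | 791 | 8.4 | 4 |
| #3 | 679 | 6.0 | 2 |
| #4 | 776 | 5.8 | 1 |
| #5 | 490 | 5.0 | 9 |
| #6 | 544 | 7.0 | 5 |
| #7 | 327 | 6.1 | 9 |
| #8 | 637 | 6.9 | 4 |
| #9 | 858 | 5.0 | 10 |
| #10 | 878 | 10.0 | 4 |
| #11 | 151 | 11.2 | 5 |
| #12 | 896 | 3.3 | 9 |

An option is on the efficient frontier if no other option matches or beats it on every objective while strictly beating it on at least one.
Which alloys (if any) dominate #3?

#9, #12

#9: yield strength 858≥679, density 5.0≤6.0, corrosion resistance 10≥2 — dominates #3.
#12: yield strength 896≥679, density 3.3≤6.0, corrosion resistance 9≥2 — dominates #3.
Others (#1, #2, #4, #5, #6, #7, #8, #10, #11) are each worse than #3 on at least one objective.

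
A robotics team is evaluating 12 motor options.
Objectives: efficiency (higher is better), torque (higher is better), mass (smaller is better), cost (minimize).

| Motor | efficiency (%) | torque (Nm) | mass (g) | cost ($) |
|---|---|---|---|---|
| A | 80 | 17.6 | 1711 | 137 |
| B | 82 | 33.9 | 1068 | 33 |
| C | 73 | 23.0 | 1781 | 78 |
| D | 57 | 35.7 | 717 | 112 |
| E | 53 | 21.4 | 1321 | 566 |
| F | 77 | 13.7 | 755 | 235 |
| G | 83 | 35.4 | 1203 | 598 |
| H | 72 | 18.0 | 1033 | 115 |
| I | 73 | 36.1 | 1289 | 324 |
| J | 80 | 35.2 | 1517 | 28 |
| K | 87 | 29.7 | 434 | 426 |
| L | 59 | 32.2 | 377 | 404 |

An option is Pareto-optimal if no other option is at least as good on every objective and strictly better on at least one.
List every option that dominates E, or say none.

B: efficiency 82≥53, torque 33.9≥21.4, mass 1068≤1321, cost 33≤566 — dominates E.
D: efficiency 57≥53, torque 35.7≥21.4, mass 717≤1321, cost 112≤566 — dominates E.
I: efficiency 73≥53, torque 36.1≥21.4, mass 1289≤1321, cost 324≤566 — dominates E.
K: efficiency 87≥53, torque 29.7≥21.4, mass 434≤1321, cost 426≤566 — dominates E.
L: efficiency 59≥53, torque 32.2≥21.4, mass 377≤1321, cost 404≤566 — dominates E.
Others (A, C, F, G, H, J) are each worse than E on at least one objective.

B, D, I, K, L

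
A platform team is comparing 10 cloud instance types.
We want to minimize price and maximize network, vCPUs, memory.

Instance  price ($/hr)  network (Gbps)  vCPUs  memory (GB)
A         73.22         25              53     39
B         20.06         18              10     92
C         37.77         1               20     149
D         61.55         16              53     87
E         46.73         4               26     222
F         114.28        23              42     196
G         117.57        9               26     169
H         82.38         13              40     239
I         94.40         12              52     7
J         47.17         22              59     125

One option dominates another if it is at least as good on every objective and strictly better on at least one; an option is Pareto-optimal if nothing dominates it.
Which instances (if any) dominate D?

J: price 47.17≤61.55, network 22≥16, vCPUs 59≥53, memory 125≥87 — dominates D.
Others (A, B, C, E, F, G, H, I) are each worse than D on at least one objective.

J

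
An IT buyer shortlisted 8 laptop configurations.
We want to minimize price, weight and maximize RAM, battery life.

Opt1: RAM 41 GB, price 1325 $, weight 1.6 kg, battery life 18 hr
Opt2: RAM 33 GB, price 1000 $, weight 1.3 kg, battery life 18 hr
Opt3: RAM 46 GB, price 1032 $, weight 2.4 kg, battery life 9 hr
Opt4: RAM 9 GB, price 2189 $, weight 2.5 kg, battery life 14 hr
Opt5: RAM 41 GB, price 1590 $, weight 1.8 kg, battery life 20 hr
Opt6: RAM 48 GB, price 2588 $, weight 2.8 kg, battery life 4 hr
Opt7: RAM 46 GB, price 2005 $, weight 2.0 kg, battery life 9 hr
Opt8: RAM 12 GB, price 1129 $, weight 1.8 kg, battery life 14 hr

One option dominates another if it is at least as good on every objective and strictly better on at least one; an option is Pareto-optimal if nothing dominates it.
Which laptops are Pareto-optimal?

Opt1, Opt2, Opt3, Opt5, Opt6, Opt7

Opt1: not dominated.
Opt2: not dominated (best price).
Opt3: not dominated.
Opt4: dominated by Opt1 (RAM 41≥9, price 1325≤2189, weight 1.6≤2.5, battery life 18≥14).
Opt5: not dominated (best battery life).
Opt6: not dominated (best RAM).
Opt7: not dominated.
Opt8: dominated by Opt2 (RAM 33≥12, price 1000≤1129, weight 1.3≤1.8, battery life 18≥14).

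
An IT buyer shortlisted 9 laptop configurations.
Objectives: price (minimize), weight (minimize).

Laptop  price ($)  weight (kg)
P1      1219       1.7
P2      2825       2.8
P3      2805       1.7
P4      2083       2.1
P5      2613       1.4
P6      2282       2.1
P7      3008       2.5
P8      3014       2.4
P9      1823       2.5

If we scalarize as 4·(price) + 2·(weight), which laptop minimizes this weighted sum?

P1

P1: 4·1219 + 2·1.7 = 4879.4
P2: 4·2825 + 2·2.8 = 11305.6
P3: 4·2805 + 2·1.7 = 11223.4
P4: 4·2083 + 2·2.1 = 8336.2
P5: 4·2613 + 2·1.4 = 10454.8
P6: 4·2282 + 2·2.1 = 9132.2
P7: 4·3008 + 2·2.5 = 12037.0
P8: 4·3014 + 2·2.4 = 12060.8
P9: 4·1823 + 2·2.5 = 7297.0
Lowest: P1 at 4879.4.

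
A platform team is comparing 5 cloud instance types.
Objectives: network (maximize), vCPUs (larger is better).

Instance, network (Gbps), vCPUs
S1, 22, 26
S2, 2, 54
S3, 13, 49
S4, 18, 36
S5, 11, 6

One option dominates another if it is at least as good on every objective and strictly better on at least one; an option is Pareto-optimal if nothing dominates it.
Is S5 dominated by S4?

Yes

S4 vs S5: network 18≥11, vCPUs 36≥6 — S4 is at least as good on every objective with at least one strict improvement.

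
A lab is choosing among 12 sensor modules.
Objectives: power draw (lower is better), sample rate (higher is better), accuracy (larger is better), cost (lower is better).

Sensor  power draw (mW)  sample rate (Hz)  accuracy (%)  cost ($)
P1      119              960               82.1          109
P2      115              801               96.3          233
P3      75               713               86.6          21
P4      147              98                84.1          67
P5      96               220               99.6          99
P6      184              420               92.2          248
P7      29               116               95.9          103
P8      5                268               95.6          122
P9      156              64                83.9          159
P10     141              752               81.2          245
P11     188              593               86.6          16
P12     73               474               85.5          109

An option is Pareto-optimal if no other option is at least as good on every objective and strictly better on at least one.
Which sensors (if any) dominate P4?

P3

P3: power draw 75≤147, sample rate 713≥98, accuracy 86.6≥84.1, cost 21≤67 — dominates P4.
Others (P1, P2, P5, P6, P7, P8, P9, P10, P11, P12) are each worse than P4 on at least one objective.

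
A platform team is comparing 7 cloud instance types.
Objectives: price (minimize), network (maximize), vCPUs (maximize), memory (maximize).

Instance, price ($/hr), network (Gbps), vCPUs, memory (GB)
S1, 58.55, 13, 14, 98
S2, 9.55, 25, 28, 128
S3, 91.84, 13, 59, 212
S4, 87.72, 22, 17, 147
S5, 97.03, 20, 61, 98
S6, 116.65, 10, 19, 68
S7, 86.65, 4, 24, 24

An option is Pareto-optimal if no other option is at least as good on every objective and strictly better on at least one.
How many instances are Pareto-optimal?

S1: dominated by S2 (price 9.55≤58.55, network 25≥13, vCPUs 28≥14, memory 128≥98).
S2: not dominated (best price).
S3: not dominated (best memory).
S4: not dominated.
S5: not dominated (best vCPUs).
S6: dominated by S2 (price 9.55≤116.65, network 25≥10, vCPUs 28≥19, memory 128≥68).
S7: dominated by S2 (price 9.55≤86.65, network 25≥4, vCPUs 28≥24, memory 128≥24).
Pareto-optimal: S2, S3, S4, S5 → 4.

4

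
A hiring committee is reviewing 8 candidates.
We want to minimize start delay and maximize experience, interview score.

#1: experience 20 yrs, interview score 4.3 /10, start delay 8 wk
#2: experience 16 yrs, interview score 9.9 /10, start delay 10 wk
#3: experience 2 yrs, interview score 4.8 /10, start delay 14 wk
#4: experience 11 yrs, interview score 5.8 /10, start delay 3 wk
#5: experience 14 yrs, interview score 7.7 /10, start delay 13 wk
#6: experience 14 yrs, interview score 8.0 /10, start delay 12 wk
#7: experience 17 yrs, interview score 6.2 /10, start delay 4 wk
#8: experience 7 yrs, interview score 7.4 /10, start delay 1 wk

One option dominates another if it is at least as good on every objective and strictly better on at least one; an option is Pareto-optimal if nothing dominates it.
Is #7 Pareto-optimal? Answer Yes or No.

#1: worse on interview score (4.3 vs 6.2).
#2: worse on experience (16 vs 17).
#3: worse on experience (2 vs 17).
#4: worse on experience (11 vs 17).
#5: worse on experience (14 vs 17).
#6: worse on experience (14 vs 17).
#8: worse on experience (7 vs 17).
No option is at least as good as #7 on every objective and strictly better on one.

Yes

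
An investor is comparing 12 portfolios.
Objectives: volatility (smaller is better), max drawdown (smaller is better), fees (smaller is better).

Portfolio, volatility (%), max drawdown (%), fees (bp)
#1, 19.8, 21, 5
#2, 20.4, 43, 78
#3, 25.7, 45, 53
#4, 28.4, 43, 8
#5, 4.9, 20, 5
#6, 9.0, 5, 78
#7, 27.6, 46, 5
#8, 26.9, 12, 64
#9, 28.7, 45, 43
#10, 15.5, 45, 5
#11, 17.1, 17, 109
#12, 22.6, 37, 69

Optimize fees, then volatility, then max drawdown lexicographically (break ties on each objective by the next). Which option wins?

#5

First minimize fees: best is 5, kept {#1, #5, #7, #10}.
Then minimize volatility: best is 4.9, kept {#5}.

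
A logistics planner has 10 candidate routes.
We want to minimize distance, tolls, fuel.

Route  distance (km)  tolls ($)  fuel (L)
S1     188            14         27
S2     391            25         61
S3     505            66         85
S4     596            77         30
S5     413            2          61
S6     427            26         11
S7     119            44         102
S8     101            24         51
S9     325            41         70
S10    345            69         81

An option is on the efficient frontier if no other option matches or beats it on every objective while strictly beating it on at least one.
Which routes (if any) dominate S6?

S1: worse on fuel (27 vs 11).
S2: worse on fuel (61 vs 11).
S3: worse on distance (505 vs 427).
S4: worse on distance (596 vs 427).
S5: worse on fuel (61 vs 11).
S7: worse on tolls (44 vs 26).
S8: worse on fuel (51 vs 11).
S9: worse on tolls (41 vs 26).
S10: worse on tolls (69 vs 26).
No option dominates S6.

none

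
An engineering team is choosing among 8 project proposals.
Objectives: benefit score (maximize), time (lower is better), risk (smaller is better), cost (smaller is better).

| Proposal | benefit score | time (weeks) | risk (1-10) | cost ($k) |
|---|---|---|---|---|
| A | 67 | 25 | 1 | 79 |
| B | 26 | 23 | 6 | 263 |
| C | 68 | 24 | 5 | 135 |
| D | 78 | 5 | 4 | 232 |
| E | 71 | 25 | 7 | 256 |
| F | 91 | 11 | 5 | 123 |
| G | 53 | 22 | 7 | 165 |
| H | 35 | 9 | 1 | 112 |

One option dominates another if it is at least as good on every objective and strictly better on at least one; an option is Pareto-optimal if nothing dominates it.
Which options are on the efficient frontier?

A: not dominated (best cost).
B: dominated by D (benefit score 78≥26, time 5≤23, risk 4≤6, cost 232≤263).
C: dominated by F (benefit score 91≥68, time 11≤24, risk 5≤5, cost 123≤135).
D: not dominated (best time).
E: dominated by D (benefit score 78≥71, time 5≤25, risk 4≤7, cost 232≤256).
F: not dominated (best benefit score).
G: dominated by F (benefit score 91≥53, time 11≤22, risk 5≤7, cost 123≤165).
H: not dominated.

A, D, F, H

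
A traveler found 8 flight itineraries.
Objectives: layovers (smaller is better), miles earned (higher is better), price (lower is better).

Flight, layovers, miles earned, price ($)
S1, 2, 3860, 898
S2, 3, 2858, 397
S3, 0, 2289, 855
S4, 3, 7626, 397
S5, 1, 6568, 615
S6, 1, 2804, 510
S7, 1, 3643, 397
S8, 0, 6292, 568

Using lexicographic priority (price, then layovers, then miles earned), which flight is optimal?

S7

First minimize price: best is 397, kept {S2, S4, S7}.
Then minimize layovers: best is 1, kept {S7}.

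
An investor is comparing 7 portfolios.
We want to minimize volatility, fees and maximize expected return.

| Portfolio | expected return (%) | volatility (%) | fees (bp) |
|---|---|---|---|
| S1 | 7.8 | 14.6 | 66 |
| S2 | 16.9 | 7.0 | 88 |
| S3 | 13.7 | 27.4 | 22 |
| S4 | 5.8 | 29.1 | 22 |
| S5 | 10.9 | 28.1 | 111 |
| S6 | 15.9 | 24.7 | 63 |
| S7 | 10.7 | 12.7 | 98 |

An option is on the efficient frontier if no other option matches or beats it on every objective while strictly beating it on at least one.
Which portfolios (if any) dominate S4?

S3

S3: expected return 13.7≥5.8, volatility 27.4≤29.1, fees 22≤22 — dominates S4.
Others (S1, S2, S5, S6, S7) are each worse than S4 on at least one objective.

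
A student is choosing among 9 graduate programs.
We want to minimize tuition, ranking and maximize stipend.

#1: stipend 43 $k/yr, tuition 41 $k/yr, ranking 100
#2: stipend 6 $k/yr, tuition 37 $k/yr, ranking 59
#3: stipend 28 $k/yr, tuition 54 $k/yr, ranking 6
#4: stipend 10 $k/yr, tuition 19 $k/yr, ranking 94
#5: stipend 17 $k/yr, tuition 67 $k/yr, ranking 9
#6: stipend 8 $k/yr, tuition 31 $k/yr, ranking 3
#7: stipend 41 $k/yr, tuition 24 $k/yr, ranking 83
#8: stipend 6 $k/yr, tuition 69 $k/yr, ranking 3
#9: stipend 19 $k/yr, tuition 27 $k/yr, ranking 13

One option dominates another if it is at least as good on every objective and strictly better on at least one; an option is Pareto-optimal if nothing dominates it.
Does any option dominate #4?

#1: worse on tuition (41 vs 19).
#2: worse on stipend (6 vs 10).
#3: worse on tuition (54 vs 19).
#5: worse on tuition (67 vs 19).
#6: worse on stipend (8 vs 10).
#7: worse on tuition (24 vs 19).
#8: worse on stipend (6 vs 10).
#9: worse on tuition (27 vs 19).
No option is at least as good as #4 on every objective and strictly better on one.

No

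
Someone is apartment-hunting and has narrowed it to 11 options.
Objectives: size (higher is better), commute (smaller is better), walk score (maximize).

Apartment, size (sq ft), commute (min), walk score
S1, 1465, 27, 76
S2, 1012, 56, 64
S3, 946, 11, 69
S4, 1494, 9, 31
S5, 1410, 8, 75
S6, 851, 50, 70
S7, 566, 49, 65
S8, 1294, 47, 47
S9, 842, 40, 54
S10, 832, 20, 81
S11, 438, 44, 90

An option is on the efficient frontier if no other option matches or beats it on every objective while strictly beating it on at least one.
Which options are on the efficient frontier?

S1: not dominated.
S2: dominated by S1 (size 1465≥1012, commute 27≤56, walk score 76≥64).
S3: dominated by S5 (size 1410≥946, commute 8≤11, walk score 75≥69).
S4: not dominated (best size).
S5: not dominated (best commute).
S6: dominated by S1 (size 1465≥851, commute 27≤50, walk score 76≥70).
S7: dominated by S1 (size 1465≥566, commute 27≤49, walk score 76≥65).
S8: dominated by S1 (size 1465≥1294, commute 27≤47, walk score 76≥47).
S9: dominated by S1 (size 1465≥842, commute 27≤40, walk score 76≥54).
S10: not dominated.
S11: not dominated (best walk score).

S1, S4, S5, S10, S11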